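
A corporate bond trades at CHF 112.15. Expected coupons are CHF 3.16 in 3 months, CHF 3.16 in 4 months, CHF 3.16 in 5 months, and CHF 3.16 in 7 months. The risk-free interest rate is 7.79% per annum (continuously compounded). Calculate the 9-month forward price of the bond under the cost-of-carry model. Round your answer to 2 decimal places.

PV(coupons) I = 3.16·e^(−0.0779·3/12) + 3.16·e^(−0.0779·4/12) + 3.16·e^(−0.0779·5/12) + 3.16·e^(−0.0779·7/12)
I = 3.0991 + 3.0790 + 3.0591 + 3.0196 = 12.2568
F = (S − I)·e^(rT) = (112.15 − 12.2568) · e^(0.0779·9/12)
= 99.8932 · e^0.058425 = 99.8932 × 1.060165 = CHF 105.90

CHF 105.90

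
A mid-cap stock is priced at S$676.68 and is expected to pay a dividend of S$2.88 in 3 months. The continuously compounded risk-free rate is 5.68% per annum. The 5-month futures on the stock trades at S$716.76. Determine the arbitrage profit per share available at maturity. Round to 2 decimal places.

PV(dividends) I = 2.88·e^(−0.0568·3/12) = 2.8394
Fair futures F* = (S − I)·e^(rT) = (676.68 − 2.8394)·e^0.023667 = 673.8406 × 1.023949 = 689.9784
Market S$716.76 > fair 689.9784: forward overpriced → cash-and-carry (borrow at r, buy the stock and collect the dividends, short the forward).
Profit at T = |F_mkt − F*| = |716.76 − 689.9784| = S$26.78 per share

S$26.78 per share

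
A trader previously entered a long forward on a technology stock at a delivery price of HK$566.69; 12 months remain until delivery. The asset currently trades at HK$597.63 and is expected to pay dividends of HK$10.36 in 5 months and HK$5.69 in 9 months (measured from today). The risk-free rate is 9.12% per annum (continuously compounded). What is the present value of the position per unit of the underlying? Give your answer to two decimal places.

HK$65.05

PV(remaining dividends) I = 10.36·e^(−0.0912·5/12) + 5.69·e^(−0.0912·9/12) = 15.2875
Current forward F = (S − I)·e^(rT) = (597.63 − 15.2875)·e^(0.0912·12/12) = 582.3425 × 1.095488 = 637.9492
Value (long) = (F − K)·e^(−rT) = (637.9492 − 566.69) × 0.912835 = 65.0479
Value = HK$65.05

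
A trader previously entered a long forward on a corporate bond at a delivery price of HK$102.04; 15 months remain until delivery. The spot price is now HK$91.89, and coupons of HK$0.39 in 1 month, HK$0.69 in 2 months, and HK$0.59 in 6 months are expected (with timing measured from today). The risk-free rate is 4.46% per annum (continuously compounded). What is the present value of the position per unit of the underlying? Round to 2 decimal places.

PV(remaining coupons) I = 0.39·e^(−0.0446·1/12) + 0.69·e^(−0.0446·2/12) + 0.59·e^(−0.0446·6/12) = 1.6504
Current forward F = (S − I)·e^(rT) = (91.89 − 1.6504)·e^(0.0446·15/12) = 90.2396 × 1.057333 = 95.4133
Value (long) = (F − K)·e^(−rT) = (95.4133 − 102.04) × 0.945776 = -6.2674
Value = -HK$6.27

-HK$6.27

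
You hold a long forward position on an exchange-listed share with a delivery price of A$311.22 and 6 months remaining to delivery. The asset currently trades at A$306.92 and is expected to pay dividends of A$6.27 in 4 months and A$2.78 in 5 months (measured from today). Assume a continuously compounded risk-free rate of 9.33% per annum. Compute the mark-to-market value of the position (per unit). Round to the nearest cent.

A$1.13

PV(remaining dividends) I = 6.27·e^(−0.0933·4/12) + 2.78·e^(−0.0933·5/12) = 8.7520
Current forward F = (S − I)·e^(rT) = (306.92 − 8.7520)·e^(0.0933·6/12) = 298.1680 × 1.047755 = 312.4070
Value (long) = (F − K)·e^(−rT) = (312.4070 − 311.22) × 0.954421 = 1.1329
Value = A$1.13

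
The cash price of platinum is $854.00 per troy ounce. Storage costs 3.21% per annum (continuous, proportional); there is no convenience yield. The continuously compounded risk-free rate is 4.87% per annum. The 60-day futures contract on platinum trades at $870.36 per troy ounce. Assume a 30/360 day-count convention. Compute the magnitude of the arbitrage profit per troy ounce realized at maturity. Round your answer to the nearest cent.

$4.78 per troy ounce

Fair futures: F* = S·e^(carry·T), with carry = (r + u) = 0.0487 + 0.0321 = 0.0808
F* = 854.00 · e^(0.0808 × 60/360) = 854.00 · e^0.013467 = 854.00 × 1.013558 = $865.5785
Market $870.36 > fair $865.5785: forward overpriced → cash-and-carry (buy spot, short the forward).
At maturity, profit = |F_mkt − F*| = |870.36 − 865.5785| = $4.78 per troy ounce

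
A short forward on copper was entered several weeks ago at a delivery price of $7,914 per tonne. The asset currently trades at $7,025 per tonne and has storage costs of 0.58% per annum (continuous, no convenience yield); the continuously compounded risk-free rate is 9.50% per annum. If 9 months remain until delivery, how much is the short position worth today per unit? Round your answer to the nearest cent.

$314.12 per tonne

Current fair forward for the remaining 9 months: F = S·e^((r + u)·T), (r + u) = 0.0950 + 0.0058 = 0.1008
F = 7025 · e^(0.1008 × 9/12) = 7025 × 1.07853108 = 7576.6808
Value of long forward = (F − K)·e^(−rT) = (7576.6808 − 7914) · e^(−0.0950·9/12)
= -337.3192 × 0.93122906 = -314.12
Short position value = −(long value) = $314.12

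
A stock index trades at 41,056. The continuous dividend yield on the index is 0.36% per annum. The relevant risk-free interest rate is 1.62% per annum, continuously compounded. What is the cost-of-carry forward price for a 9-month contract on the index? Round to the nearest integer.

F = S·e^((r − q)T) = 41056 · e^((0.0162 − 0.0036) × 9/12)
= 41056 · e^0.009450 = 41056 × 1.009495
F = 41,446

41,446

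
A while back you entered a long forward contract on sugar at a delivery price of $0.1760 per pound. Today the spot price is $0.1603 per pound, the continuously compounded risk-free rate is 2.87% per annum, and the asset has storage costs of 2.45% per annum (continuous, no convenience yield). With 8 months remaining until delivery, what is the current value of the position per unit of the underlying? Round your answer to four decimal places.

-$0.0097 per pound

Current fair forward for the remaining 8 months: F = S·e^((r + u)·T), (r + u) = 0.0287 + 0.0245 = 0.0532
F = 0.1603 · e^(0.0532 × 8/12) = 0.1603 × 1.036103 = 0.1661
Value of long forward = (F − K)·e^(−rT) = (0.1661 − 0.1760) · e^(−0.0287·8/12)
= -0.0099 × 0.981049 = -0.0097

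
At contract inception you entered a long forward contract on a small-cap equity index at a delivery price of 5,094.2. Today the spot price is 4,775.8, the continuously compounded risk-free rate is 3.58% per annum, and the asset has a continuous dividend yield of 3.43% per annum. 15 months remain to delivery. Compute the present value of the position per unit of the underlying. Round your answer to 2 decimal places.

Current fair forward for the remaining 15 months: F = S·e^((r − q)·T), (r − q) = 0.0358 − 0.0343 = 0.0015
F = 4775.8 · e^(0.0015 × 15/12) = 4775.8 × 1.00187676 = 4784.7630
Value of long forward = (F − K)·e^(−rT) = (4784.7630 − 5094.2) · e^(−0.0358·15/12)
= -309.4370 × 0.95623651 = -295.89

-295.89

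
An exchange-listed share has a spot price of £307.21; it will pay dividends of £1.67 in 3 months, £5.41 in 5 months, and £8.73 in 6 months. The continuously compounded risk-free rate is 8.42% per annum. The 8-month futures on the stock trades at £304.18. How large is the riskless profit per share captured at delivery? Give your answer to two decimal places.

PV(dividends) I = 1.67·e^(−0.0842·3/12) + 5.41·e^(−0.0842·5/12) + 8.73·e^(−0.0842·6/12) = 15.2288
Fair futures F* = (S − I)·e^(rT) = (307.21 − 15.2288)·e^0.056133 = 291.9812 × 1.057738 = 308.8396
Market £304.18 < fair 308.8396: forward underpriced → reverse cash-and-carry (short the stock, invest proceeds at r, pay the dividends, go long the forward).
Profit at T = |F_mkt − F*| = |304.18 − 308.8396| = £4.66 per share

£4.66 per share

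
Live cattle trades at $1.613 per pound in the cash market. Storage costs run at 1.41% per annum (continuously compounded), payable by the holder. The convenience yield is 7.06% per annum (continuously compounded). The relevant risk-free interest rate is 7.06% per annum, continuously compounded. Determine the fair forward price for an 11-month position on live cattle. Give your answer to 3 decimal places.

Net carry = r + u − y = 0.0706 + 0.0141 − 0.0706 = 0.0141
F = S·e^((r+u−y)T) = 1.613 · e^(0.0141 × 11/12) = 1.613 · e^0.012925
= 1.613 × 1.013009 = $1.634 per pound

$1.634 per pound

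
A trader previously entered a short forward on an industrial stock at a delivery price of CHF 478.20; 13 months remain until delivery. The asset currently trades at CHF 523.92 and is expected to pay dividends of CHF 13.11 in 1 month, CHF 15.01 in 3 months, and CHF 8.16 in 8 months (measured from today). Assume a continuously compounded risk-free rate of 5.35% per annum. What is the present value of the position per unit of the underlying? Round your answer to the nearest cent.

-CHF 36.91

PV(remaining dividends) I = 13.11·e^(−0.0535·1/12) + 15.01·e^(−0.0535·3/12) + 8.16·e^(−0.0535·8/12) = 35.7363
Current forward F = (S − I)·e^(rT) = (523.92 − 35.7363)·e^(0.0535·13/12) = 488.1837 × 1.059671 = 517.3141
Value (long) = (F − K)·e^(−rT) = (517.3141 − 478.20) × 0.943689 = 36.9115
Short position value = −(long value) = -CHF 36.91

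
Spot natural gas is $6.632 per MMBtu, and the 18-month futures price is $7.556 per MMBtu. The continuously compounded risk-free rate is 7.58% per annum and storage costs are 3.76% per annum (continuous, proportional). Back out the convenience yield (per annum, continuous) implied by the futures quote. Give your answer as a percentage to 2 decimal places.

F = S·e^((r+u−y)T) ⇒ (r+u−y) = ln(F/S)/T
ln(7.556/6.632) = 0.130436; /T ⇒ 0.086957
y = r + u − ln(F/S)/T = 0.0758 + 0.0376 − 0.086957 = 0.026443
y = 2.64%

2.64%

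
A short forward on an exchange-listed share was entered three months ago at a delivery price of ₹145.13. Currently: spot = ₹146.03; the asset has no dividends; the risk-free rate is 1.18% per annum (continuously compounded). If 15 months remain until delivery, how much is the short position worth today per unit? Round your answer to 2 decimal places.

Current fair forward for the remaining 15 months: F = S·e^(r·T), r = 0.0118
F = 146.03 · e^(0.0118 × 15/12) = 146.03 × 1.014859 = 148.1999
Value of long forward = (F − K)·e^(−rT) = (148.1999 − 145.13) · e^(−0.0118·15/12)
= 3.0699 × 0.985358 = 3.02
Short position value = −(long value) = -₹3.02

-₹3.02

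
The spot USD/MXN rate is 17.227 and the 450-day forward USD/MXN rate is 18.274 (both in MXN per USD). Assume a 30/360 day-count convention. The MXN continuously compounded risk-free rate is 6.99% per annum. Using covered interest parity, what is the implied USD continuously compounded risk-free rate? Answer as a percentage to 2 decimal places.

2.27%

F = S·e^((r_MXN − r_USD)T) ⇒ r_USD = r_MXN − ln(F/S)/T
ln(18.274/17.227) = 0.059001; /(450/360) = 0.047201
r_USD = 0.0699 − 0.047201 = 0.022699
r_USD = 2.27%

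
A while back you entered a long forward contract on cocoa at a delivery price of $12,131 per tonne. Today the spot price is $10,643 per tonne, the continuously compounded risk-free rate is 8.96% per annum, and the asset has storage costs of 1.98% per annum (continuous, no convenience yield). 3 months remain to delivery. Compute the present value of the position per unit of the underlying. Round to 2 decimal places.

-$1166.47 per tonne

Current fair forward for the remaining 3 months: F = S·e^((r + u)·T), (r + u) = 0.0896 + 0.0198 = 0.1094
F = 10643 · e^(0.1094 × 3/12) = 10643 × 1.02772744 = 10938.1031
Value of long forward = (F − K)·e^(−rT) = (10938.1031 − 12131) · e^(−0.0896·3/12)
= -1192.8969 × 0.97784902 = -1166.47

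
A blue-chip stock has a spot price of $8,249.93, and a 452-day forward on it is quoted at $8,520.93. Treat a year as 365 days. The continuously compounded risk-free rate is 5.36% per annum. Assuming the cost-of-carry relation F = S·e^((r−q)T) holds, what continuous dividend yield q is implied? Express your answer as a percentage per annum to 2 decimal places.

From F = S·e^((r−q)T): (r − q) = ln(F/S)/T
ln(8520.93/8249.93) = ln(1.032849) = 0.032321
(r − q) = 0.032321 / (452/365) = 0.026100
q = r − ln(F/S)/T = 0.0536 − 0.026100 = 0.027500
q = 2.75%

2.75%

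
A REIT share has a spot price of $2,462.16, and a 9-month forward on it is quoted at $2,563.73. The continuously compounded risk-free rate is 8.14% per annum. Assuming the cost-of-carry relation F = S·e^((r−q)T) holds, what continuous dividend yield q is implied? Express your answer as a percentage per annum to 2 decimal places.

From F = S·e^((r−q)T): (r − q) = ln(F/S)/T
ln(2563.73/2462.16) = ln(1.041252) = 0.040424
(r − q) = 0.040424 / (9/12) = 0.053899
q = r − ln(F/S)/T = 0.0814 − 0.053899 = 0.027501
q = 2.75%

2.75%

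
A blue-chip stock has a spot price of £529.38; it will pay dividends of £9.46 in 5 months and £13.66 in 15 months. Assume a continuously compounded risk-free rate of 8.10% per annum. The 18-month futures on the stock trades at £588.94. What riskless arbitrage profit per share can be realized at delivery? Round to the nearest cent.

PV(dividends) I = 9.46·e^(−0.0810·5/12) + 13.66·e^(−0.0810·15/12) = 21.4907
Fair futures F* = (S − I)·e^(rT) = (529.38 − 21.4907)·e^0.121500 = 507.8893 × 1.129189 = 573.5030
Market £588.94 > fair 573.5030: forward overpriced → cash-and-carry (borrow at r, buy the stock and collect the dividends, short the forward).
Profit at T = |F_mkt − F*| = |588.94 − 573.5030| = £15.44 per share

£15.44 per share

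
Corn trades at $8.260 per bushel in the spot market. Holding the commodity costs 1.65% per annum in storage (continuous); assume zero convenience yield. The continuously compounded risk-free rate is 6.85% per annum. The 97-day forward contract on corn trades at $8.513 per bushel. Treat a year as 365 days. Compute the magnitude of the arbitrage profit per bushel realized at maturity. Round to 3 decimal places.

$0.064 per bushel

Fair forward: F* = S·e^(carry·T), with carry = (r + u) = 0.0685 + 0.0165 = 0.0850
F* = 8.260 · e^(0.0850 × 97/365) = 8.260 · e^0.022589 = 8.260 × 1.022846 = $8.4487
Market $8.513 > fair $8.4487: forward overpriced → cash-and-carry (buy spot, short the forward).
At maturity, profit = |F_mkt − F*| = |8.513 − 8.4487| = $0.064 per bushel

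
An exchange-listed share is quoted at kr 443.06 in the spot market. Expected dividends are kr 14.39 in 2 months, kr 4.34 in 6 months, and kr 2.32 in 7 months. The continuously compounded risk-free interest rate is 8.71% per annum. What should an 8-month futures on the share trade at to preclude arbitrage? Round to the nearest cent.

PV(dividends) I = 14.39·e^(−0.0871·2/12) + 4.34·e^(−0.0871·6/12) + 2.32·e^(−0.0871·7/12)
I = 14.1826 + 4.1550 + 2.2051 = 20.5427
F = (S − I)·e^(rT) = (443.06 − 20.5427) · e^(0.0871·8/12)
= 422.5173 · e^0.058067 = 422.5173 × 1.059786 = kr 447.78

kr 447.78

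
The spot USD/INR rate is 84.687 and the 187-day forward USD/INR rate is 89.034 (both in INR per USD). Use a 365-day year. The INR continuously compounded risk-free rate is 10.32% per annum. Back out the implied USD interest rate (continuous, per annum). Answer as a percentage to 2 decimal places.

F = S·e^((r_INR − r_USD)T) ⇒ r_USD = r_INR − ln(F/S)/T
ln(89.034/84.687) = 0.050056; /(187/365) = 0.097703
r_USD = 0.1032 − 0.097703 = 0.005497
r_USD = 0.55%

0.55%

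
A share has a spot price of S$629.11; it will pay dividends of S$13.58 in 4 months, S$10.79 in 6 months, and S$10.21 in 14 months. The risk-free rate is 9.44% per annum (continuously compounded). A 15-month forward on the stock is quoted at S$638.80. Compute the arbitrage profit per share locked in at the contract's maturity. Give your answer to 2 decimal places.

PV(dividends) I = 13.58·e^(−0.0944·4/12) + 10.79·e^(−0.0944·6/12) + 10.21·e^(−0.0944·14/12) = 32.5971
Fair forward F* = (S − I)·e^(rT) = (629.11 − 32.5971)·e^0.118000 = 596.5129 × 1.125244 = 671.2226
Market S$638.80 < fair 671.2226: forward underpriced → reverse cash-and-carry (short the stock, invest proceeds at r, pay the dividends, go long the forward).
Profit at T = |F_mkt − F*| = |638.80 − 671.2226| = S$32.42 per share

S$32.42 per share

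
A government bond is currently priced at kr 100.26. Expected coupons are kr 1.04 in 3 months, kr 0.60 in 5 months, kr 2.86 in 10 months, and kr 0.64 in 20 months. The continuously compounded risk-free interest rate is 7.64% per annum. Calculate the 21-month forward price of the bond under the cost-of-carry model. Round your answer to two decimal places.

PV(coupons) I = 1.04·e^(−0.0764·3/12) + 0.60·e^(−0.0764·5/12) + 2.86·e^(−0.0764·10/12) + 0.64·e^(−0.0764·20/12)
I = 1.0203 + 0.5812 + 2.6836 + 0.5635 = 4.8486
F = (S − I)·e^(rT) = (100.26 − 4.8486) · e^(0.0764·21/12)
= 95.4114 · e^0.133700 = 95.4114 × 1.143050 = kr 109.06

kr 109.06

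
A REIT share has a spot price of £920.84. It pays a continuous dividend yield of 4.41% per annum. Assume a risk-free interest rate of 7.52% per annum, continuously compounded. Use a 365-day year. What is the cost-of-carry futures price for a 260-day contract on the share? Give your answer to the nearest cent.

£941.47

F = S·e^((r − q)T) = 920.84 · e^((0.0752 − 0.0441) × 260/365)
= 920.84 · e^0.022153 = 920.84 × 1.022400
F = £941.47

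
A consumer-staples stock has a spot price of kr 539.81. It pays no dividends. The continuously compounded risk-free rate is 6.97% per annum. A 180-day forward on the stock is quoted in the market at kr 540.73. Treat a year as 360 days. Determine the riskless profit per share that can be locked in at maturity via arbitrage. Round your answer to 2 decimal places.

kr 18.22 per share

Fair forward: F* = S·e^(carry·T), with carry = r = 0.0697
F* = 539.81 · e^(0.0697 × 180/360) = 539.81 · e^0.034850 = 539.81 × 1.035464 = kr 558.9538
Market kr 540.73 < fair kr 558.9538: forward underpriced → reverse cash-and-carry (short spot, go long the forward).
At maturity, profit = |F_mkt − F*| = |540.73 − 558.9538| = kr 18.22 per share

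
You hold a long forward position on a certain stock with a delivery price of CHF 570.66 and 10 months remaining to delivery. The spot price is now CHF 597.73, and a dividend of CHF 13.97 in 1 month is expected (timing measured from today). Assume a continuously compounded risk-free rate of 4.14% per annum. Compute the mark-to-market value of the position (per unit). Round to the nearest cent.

PV(remaining dividends) I = 13.97·e^(−0.0414·1/12) = 13.9219
Current forward F = (S − I)·e^(rT) = (597.73 − 13.9219)·e^(0.0414·10/12) = 583.8081 × 1.035102 = 604.3009
Value (long) = (F − K)·e^(−rT) = (604.3009 − 570.66) × 0.966088 = 32.5001
Value = CHF 32.50

CHF 32.50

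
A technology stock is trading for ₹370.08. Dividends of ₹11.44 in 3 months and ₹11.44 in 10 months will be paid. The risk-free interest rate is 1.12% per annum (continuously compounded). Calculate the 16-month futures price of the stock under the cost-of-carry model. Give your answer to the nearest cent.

₹352.56

PV(dividends) I = 11.44·e^(−0.0112·3/12) + 11.44·e^(−0.0112·10/12)
I = 11.4080 + 11.3337 = 22.7417
F = (S − I)·e^(rT) = (370.08 − 22.7417) · e^(0.0112·16/12)
= 347.3383 · e^0.014933 = 347.3383 × 1.015045 = ₹352.56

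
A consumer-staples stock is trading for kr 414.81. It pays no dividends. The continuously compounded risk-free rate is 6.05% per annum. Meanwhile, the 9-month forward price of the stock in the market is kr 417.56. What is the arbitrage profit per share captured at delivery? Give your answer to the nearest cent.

kr 16.51 per share

Fair forward: F* = S·e^(carry·T), with carry = r = 0.0605
F* = 414.81 · e^(0.0605 × 9/12) = 414.81 · e^0.045375 = 414.81 × 1.046420 = kr 434.0655
Market kr 417.56 < fair kr 434.0655: forward underpriced → reverse cash-and-carry (short spot, go long the forward).
At maturity, profit = |F_mkt − F*| = |417.56 − 434.0655| = kr 16.51 per share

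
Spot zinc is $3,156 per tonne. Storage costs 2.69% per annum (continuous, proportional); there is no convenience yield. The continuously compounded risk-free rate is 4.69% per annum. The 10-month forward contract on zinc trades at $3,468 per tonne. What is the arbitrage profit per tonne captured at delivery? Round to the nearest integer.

$112 per tonne

Fair forward: F* = S·e^(carry·T), with carry = (r + u) = 0.0469 + 0.0269 = 0.0738
F* = 3156 · e^(0.0738 × 10/12) = 3156 · e^0.061500 = 3156 × 1.063430 = $3356.1851
Market $3468 > fair $3356.1851: forward overpriced → cash-and-carry (buy spot, short the forward).
At maturity, profit = |F_mkt − F*| = |3468 − 3356.1851| = $112 per tonne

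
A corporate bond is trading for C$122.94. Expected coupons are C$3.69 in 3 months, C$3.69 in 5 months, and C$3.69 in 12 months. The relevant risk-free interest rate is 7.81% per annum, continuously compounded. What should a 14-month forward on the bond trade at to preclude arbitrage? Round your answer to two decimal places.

PV(coupons) I = 3.69·e^(−0.0781·3/12) + 3.69·e^(−0.0781·5/12) + 3.69·e^(−0.0781·12/12)
I = 3.6187 + 3.5719 + 3.4128 = 10.6034
F = (S − I)·e^(rT) = (122.94 − 10.6034) · e^(0.0781·14/12)
= 112.3366 · e^0.091117 = 112.3366 × 1.095397 = C$123.05

C$123.05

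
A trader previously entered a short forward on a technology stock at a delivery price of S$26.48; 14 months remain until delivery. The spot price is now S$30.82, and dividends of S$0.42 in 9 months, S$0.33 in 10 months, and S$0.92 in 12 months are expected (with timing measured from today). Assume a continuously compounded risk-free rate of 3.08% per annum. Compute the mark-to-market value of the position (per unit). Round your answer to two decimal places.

-S$3.65

PV(remaining dividends) I = 0.42·e^(−0.0308·9/12) + 0.33·e^(−0.0308·10/12) + 0.92·e^(−0.0308·12/12) = 1.6241
Current forward F = (S − I)·e^(rT) = (30.82 − 1.6241)·e^(0.0308·14/12) = 29.1959 × 1.036587 = 30.2641
Value (long) = (F − K)·e^(−rT) = (30.2641 − 26.48) × 0.964705 = 3.6505
Short position value = −(long value) = -S$3.65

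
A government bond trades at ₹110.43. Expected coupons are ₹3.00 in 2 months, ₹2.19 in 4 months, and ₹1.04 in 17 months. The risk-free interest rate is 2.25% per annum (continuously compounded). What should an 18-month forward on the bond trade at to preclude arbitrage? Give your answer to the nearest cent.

PV(coupons) I = 3.00·e^(−0.0225·2/12) + 2.19·e^(−0.0225·4/12) + 1.04·e^(−0.0225·17/12)
I = 2.9888 + 2.1736 + 1.0074 = 6.1698
F = (S − I)·e^(rT) = (110.43 − 6.1698) · e^(0.0225·18/12)
= 104.2602 · e^0.033750 = 104.2602 × 1.034326 = ₹107.84

₹107.84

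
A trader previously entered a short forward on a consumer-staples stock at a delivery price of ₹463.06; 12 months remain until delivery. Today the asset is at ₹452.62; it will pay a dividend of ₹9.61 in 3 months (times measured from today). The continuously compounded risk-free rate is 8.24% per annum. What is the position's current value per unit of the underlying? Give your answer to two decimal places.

PV(remaining dividends) I = 9.61·e^(−0.0824·3/12) = 9.4141
Current forward F = (S − I)·e^(rT) = (452.62 − 9.4141)·e^(0.0824·12/12) = 443.2059 × 1.085890 = 481.2729
Value (long) = (F − K)·e^(−rT) = (481.2729 − 463.06) × 0.920904 = 16.7723
Short position value = −(long value) = -₹16.77

-₹16.77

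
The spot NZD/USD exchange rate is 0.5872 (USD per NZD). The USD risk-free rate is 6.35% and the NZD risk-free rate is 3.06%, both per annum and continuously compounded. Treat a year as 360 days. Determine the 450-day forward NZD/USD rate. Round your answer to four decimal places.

F = S·e^((r_USD − r_NZD)T) = 0.5872 · e^((0.0635 − 0.0306) × 450/360)
= 0.5872 · e^0.041125 = 0.5872 × 1.041982
F = 0.6119 USD per NZD

0.6119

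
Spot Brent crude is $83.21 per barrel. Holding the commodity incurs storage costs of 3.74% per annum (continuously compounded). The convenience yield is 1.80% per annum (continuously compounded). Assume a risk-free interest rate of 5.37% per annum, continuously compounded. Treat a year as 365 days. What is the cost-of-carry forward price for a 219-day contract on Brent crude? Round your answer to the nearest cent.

$86.94 per barrel

Net carry = r + u − y = 0.0537 + 0.0374 − 0.0180 = 0.0731
F = S·e^((r+u−y)T) = 83.21 · e^(0.0731 × 219/365) = 83.21 · e^0.043860
= 83.21 × 1.044836 = $86.94 per barrel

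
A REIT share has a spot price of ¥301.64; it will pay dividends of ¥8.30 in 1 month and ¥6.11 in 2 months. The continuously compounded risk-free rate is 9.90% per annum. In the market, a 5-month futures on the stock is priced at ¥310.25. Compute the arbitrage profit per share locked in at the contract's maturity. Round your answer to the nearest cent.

¥10.75 per share

PV(dividends) I = 8.30·e^(−0.0990·1/12) + 6.11·e^(−0.0990·2/12) = 14.2418
Fair futures F* = (S − I)·e^(rT) = (301.64 − 14.2418)·e^0.041250 = 287.3982 × 1.042113 = 299.5014
Market ¥310.25 > fair 299.5014: forward overpriced → cash-and-carry (borrow at r, buy the stock and collect the dividends, short the forward).
Profit at T = |F_mkt − F*| = |310.25 − 299.5014| = ¥10.75 per share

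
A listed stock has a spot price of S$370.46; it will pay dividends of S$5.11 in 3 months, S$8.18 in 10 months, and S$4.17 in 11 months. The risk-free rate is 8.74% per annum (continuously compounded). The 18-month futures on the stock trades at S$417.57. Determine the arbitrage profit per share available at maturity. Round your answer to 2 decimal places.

S$13.97 per share

PV(dividends) I = 5.11·e^(−0.0874·3/12) + 8.18·e^(−0.0874·10/12) + 4.17·e^(−0.0874·11/12) = 16.4539
Fair futures F* = (S − I)·e^(rT) = (370.46 − 16.4539)·e^0.131100 = 354.0061 × 1.140082 = 403.5960
Market S$417.57 > fair 403.5960: forward overpriced → cash-and-carry (borrow at r, buy the stock and collect the dividends, short the forward).
Profit at T = |F_mkt − F*| = |417.57 − 403.5960| = S$13.97 per share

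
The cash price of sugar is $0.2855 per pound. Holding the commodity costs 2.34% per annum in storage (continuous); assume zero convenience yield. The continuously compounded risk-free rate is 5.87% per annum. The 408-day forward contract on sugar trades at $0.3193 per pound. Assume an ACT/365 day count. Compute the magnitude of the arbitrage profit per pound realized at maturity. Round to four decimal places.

$0.0064 per pound

Fair forward: F* = S·e^(carry·T), with carry = (r + u) = 0.0587 + 0.0234 = 0.0821
F* = 0.2855 · e^(0.0821 × 408/365) = 0.2855 · e^0.091772 = 0.2855 × 1.096115 = $0.3129
Market $0.3193 > fair $0.3129: forward overpriced → cash-and-carry (buy spot, short the forward).
At maturity, profit = |F_mkt − F*| = |0.3193 − 0.3129| = $0.0064 per pound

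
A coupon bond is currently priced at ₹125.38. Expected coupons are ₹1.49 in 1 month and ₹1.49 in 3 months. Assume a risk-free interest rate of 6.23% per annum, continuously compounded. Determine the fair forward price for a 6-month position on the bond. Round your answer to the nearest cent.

₹126.30

PV(coupons) I = 1.49·e^(−0.0623·1/12) + 1.49·e^(−0.0623·3/12)
I = 1.4823 + 1.4670 = 2.9493
F = (S − I)·e^(rT) = (125.38 − 2.9493) · e^(0.0623·6/12)
= 122.4307 · e^0.031150 = 122.4307 × 1.031640 = ₹126.30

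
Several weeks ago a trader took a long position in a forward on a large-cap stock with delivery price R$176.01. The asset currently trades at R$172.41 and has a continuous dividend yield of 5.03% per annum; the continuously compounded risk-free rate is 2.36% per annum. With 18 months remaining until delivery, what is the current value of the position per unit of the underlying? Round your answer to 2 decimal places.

-R$10.01

Current fair forward for the remaining 18 months: F = S·e^((r − q)·T), (r − q) = 0.0236 − 0.0503 = -0.0267
F = 172.41 · e^(-0.0267 × 18/12) = 172.41 × 0.960741 = 165.6414
Value of long forward = (F − K)·e^(−rT) = (165.6414 − 176.01) · e^(−0.0236·18/12)
= -10.3686 × 0.965219 = -10.01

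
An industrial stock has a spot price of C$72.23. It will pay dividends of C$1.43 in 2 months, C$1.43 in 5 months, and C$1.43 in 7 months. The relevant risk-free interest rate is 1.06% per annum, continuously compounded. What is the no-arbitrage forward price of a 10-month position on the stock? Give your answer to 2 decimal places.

C$68.56

PV(dividends) I = 1.43·e^(−0.0106·2/12) + 1.43·e^(−0.0106·5/12) + 1.43·e^(−0.0106·7/12)
I = 1.4275 + 1.4237 + 1.4212 = 4.2724
F = (S − I)·e^(rT) = (72.23 − 4.2724) · e^(0.0106·10/12)
= 67.9576 · e^0.008833 = 67.9576 × 1.008872 = C$68.56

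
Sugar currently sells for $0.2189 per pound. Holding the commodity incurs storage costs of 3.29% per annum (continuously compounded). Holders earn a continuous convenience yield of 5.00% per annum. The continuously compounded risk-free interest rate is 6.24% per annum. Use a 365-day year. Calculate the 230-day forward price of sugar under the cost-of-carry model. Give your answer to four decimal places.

Net carry = r + u − y = 0.0624 + 0.0329 − 0.0500 = 0.0453
F = S·e^((r+u−y)T) = 0.2189 · e^(0.0453 × 230/365) = 0.2189 · e^0.028545
= 0.2189 × 1.028956 = $0.2252 per pound

$0.2252 per pound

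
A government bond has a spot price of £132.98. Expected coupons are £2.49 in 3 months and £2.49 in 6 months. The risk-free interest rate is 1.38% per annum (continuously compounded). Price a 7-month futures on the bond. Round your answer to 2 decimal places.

£129.06

PV(coupons) I = 2.49·e^(−0.0138·3/12) + 2.49·e^(−0.0138·6/12)
I = 2.4814 + 2.4729 = 4.9543
F = (S − I)·e^(rT) = (132.98 − 4.9543) · e^(0.0138·7/12)
= 128.0257 · e^0.008050 = 128.0257 × 1.008082 = £129.06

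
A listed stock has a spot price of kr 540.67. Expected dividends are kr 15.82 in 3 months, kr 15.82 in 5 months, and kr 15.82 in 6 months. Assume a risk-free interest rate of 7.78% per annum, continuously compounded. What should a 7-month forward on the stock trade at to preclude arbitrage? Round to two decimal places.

kr 517.59

PV(dividends) I = 15.82·e^(−0.0778·3/12) + 15.82·e^(−0.0778·5/12) + 15.82·e^(−0.0778·6/12)
I = 15.5153 + 15.3154 + 15.2164 = 46.0471
F = (S − I)·e^(rT) = (540.67 − 46.0471) · e^(0.0778·7/12)
= 494.6229 · e^0.045383 = 494.6229 × 1.046429 = kr 517.59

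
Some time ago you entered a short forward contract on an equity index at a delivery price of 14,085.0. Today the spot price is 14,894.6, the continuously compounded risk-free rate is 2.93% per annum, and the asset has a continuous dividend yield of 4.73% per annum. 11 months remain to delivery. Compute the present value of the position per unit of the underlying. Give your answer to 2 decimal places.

-550.86

Current fair forward for the remaining 11 months: F = S·e^((r − q)·T), (r − q) = 0.0293 − 0.0473 = -0.0180
F = 14894.6 · e^(-0.0180 × 11/12) = 14894.6 × 0.98363538 = 14650.8555
Value of long forward = (F − K)·e^(−rT) = (14650.8555 − 14085.0) · e^(−0.0293·11/12)
= 565.8555 × 0.97349914 = 550.86
Short position value = −(long value) = -550.86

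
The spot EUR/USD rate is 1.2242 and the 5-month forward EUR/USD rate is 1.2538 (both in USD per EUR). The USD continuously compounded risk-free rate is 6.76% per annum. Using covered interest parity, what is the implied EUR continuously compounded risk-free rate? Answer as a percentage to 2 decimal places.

F = S·e^((r_USD − r_EUR)T) ⇒ r_EUR = r_USD − ln(F/S)/T
ln(1.2538/1.2242) = 0.023891; /(5/12) = 0.057338
r_EUR = 0.0676 − 0.057338 = 0.010262
r_EUR = 1.03%

1.03%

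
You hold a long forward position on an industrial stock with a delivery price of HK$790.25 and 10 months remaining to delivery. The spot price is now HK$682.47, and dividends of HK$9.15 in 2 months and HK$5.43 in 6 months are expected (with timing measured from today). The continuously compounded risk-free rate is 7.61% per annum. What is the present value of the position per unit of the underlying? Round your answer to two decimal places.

-HK$73.48

PV(remaining dividends) I = 9.15·e^(−0.0761·2/12) + 5.43·e^(−0.0761·6/12) = 14.2620
Current forward F = (S − I)·e^(rT) = (682.47 − 14.2620)·e^(0.0761·10/12) = 668.2080 × 1.065471 = 711.9562
Value (long) = (F − K)·e^(−rT) = (711.9562 − 790.25) × 0.938552 = -73.4828
Value = -HK$73.48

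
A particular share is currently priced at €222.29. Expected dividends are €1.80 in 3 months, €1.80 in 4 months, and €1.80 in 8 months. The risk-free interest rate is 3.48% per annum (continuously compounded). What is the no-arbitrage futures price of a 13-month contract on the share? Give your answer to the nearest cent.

PV(dividends) I = 1.80·e^(−0.0348·3/12) + 1.80·e^(−0.0348·4/12) + 1.80·e^(−0.0348·8/12)
I = 1.7844 + 1.7792 + 1.7587 = 5.3223
F = (S − I)·e^(rT) = (222.29 − 5.3223) · e^(0.0348·13/12)
= 216.9677 · e^0.037700 = 216.9677 × 1.038420 = €225.30

€225.30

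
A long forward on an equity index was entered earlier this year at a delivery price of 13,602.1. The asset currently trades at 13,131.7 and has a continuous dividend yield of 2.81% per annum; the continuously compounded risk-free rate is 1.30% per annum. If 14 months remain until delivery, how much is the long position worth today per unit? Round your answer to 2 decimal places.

-689.18

Current fair forward for the remaining 14 months: F = S·e^((r − q)·T), (r − q) = 0.0130 − 0.0281 = -0.0151
F = 13131.7 · e^(-0.0151 × 14/12) = 13131.7 × 0.98253760 = 12902.3890
Value of long forward = (F − K)·e^(−rT) = (12902.3890 − 13602.1) · e^(−0.0130·14/12)
= -699.7110 × 0.98494777 = -689.18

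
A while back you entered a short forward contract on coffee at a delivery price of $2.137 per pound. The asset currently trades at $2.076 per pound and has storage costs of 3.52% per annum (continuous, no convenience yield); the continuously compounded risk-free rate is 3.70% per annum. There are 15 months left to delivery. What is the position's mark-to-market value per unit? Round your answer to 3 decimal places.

-$0.129 per pound

Current fair forward for the remaining 15 months: F = S·e^((r + u)·T), (r + u) = 0.0370 + 0.0352 = 0.0722
F = 2.076 · e^(0.0722 × 15/12) = 2.076 × 1.094448 = 2.2721
Value of long forward = (F − K)·e^(−rT) = (2.2721 − 2.137) · e^(−0.0370·15/12)
= 0.1351 × 0.954803 = 0.129
Short position value = −(long value) = -$0.129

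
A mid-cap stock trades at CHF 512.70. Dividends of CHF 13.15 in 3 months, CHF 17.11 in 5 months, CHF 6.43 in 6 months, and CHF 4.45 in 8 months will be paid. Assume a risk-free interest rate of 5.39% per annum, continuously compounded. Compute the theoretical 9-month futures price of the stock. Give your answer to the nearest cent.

CHF 491.93

PV(dividends) I = 13.15·e^(−0.0539·3/12) + 17.11·e^(−0.0539·5/12) + 6.43·e^(−0.0539·6/12) + 4.45·e^(−0.0539·8/12)
I = 12.9740 + 16.7300 + 6.2590 + 4.2929 = 40.2559
F = (S − I)·e^(rT) = (512.70 − 40.2559) · e^(0.0539·9/12)
= 472.4441 · e^0.040425 = 472.4441 × 1.041253 = CHF 491.93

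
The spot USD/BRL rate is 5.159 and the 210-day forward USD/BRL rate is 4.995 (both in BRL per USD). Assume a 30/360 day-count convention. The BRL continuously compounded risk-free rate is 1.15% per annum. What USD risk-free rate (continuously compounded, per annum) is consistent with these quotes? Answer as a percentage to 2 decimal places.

6.69%

F = S·e^((r_BRL − r_USD)T) ⇒ r_USD = r_BRL − ln(F/S)/T
ln(4.995/5.159) = -0.032305; /(210/360) = -0.055380
r_USD = 0.0115 + 0.055380 = 0.066880
r_USD = 6.69%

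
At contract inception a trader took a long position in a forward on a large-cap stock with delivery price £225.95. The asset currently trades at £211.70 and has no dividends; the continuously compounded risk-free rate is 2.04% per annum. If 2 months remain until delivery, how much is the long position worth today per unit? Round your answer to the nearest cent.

Current fair forward for the remaining 2 months: F = S·e^(r·T), r = 0.0204
F = 211.70 · e^(0.0204 × 2/12) = 211.70 × 1.003406 = 212.4211
Value of long forward = (F − K)·e^(−rT) = (212.4211 − 225.95) · e^(−0.0204·2/12)
= -13.5289 × 0.996606 = -13.48

-£13.48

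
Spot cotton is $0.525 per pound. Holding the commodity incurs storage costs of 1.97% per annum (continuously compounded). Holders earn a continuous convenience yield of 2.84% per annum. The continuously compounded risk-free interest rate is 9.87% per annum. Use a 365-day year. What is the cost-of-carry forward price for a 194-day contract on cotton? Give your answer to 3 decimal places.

Net carry = r + u − y = 0.0987 + 0.0197 − 0.0284 = 0.0900
F = S·e^((r+u−y)T) = 0.525 · e^(0.0900 × 194/365) = 0.525 · e^0.047836
= 0.525 × 1.048999 = $0.551 per pound

$0.551 per pound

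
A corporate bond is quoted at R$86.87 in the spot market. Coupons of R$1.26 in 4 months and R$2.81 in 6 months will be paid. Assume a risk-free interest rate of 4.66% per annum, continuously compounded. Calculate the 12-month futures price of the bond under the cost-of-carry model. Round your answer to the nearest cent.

R$86.84

PV(coupons) I = 1.26·e^(−0.0466·4/12) + 2.81·e^(−0.0466·6/12)
I = 1.2406 + 2.7453 = 3.9859
F = (S − I)·e^(rT) = (86.87 − 3.9859) · e^(0.0466·12/12)
= 82.8841 · e^0.046600 = 82.8841 × 1.047703 = R$86.84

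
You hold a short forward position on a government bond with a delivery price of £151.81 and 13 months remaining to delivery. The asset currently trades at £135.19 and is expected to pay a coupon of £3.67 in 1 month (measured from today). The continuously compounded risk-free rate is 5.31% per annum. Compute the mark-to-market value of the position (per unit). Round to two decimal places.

PV(remaining coupons) I = 3.67·e^(−0.0531·1/12) = 3.6538
Current forward F = (S − I)·e^(rT) = (135.19 − 3.6538)·e^(0.0531·13/12) = 131.5362 × 1.059212 = 139.3247
Value (long) = (F − K)·e^(−rT) = (139.3247 − 151.81) × 0.944098 = -11.7873
Short position value = −(long value) = £11.79

£11.79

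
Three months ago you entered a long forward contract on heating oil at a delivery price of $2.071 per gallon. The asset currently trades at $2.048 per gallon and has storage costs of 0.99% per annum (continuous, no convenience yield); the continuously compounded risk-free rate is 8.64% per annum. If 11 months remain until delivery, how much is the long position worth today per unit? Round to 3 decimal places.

Current fair forward for the remaining 11 months: F = S·e^((r + u)·T), (r + u) = 0.0864 + 0.0099 = 0.0963
F = 2.048 · e^(0.0963 × 11/12) = 2.048 × 1.092288 = 2.2370
Value of long forward = (F − K)·e^(−rT) = (2.2370 − 2.071) · e^(−0.0864·11/12)
= 0.1660 × 0.923855 = 0.153

$0.153 per gallon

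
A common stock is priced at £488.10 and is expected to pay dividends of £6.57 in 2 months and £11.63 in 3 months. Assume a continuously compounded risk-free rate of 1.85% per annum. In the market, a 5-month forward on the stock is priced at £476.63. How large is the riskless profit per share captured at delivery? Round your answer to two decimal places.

£3.02 per share

PV(dividends) I = 6.57·e^(−0.0185·2/12) + 11.63·e^(−0.0185·3/12) = 18.1261
Fair forward F* = (S − I)·e^(rT) = (488.10 − 18.1261)·e^0.007708 = 469.9739 × 1.007738 = 473.6106
Market £476.63 > fair 473.6106: forward overpriced → cash-and-carry (borrow at r, buy the stock and collect the dividends, short the forward).
Profit at T = |F_mkt − F*| = |476.63 − 473.6106| = £3.02 per share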